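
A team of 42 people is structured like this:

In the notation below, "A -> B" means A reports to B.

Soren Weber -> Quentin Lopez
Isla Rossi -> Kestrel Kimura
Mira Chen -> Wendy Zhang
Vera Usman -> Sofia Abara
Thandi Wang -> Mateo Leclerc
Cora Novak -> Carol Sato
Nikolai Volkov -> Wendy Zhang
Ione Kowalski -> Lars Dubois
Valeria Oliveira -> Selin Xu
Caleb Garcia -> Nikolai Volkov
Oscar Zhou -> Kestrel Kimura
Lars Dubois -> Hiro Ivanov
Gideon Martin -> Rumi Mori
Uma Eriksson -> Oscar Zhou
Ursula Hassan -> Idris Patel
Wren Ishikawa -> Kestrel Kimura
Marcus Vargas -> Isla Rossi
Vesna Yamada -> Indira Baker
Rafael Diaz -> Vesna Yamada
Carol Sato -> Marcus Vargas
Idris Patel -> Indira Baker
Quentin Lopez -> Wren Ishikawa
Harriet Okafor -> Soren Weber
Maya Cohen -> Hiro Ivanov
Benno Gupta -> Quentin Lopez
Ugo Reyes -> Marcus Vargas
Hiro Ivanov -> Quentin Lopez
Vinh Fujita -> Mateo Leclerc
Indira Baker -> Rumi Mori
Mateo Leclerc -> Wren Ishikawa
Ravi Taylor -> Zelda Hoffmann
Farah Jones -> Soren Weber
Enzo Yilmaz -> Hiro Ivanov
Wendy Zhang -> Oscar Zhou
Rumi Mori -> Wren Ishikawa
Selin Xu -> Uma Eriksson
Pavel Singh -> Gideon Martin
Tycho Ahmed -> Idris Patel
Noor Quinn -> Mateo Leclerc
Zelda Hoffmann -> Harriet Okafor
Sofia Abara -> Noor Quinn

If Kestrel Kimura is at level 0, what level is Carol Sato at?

3

Chain from Carol Sato up to Kestrel Kimura: Carol Sato → Marcus Vargas → Isla Rossi → Kestrel Kimura. That is 3 steps up, so Carol Sato is 3 levels below Kestrel Kimura.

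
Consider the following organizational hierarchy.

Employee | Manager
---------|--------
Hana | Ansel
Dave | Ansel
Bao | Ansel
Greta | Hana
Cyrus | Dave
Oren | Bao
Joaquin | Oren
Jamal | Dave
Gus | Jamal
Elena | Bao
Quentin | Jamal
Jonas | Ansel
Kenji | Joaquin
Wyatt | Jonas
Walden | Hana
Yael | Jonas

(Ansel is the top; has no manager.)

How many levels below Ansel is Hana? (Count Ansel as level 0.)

Chain from Hana up to Ansel: Hana → Ansel. That is 1 step up, so Hana is 1 level below Ansel.

1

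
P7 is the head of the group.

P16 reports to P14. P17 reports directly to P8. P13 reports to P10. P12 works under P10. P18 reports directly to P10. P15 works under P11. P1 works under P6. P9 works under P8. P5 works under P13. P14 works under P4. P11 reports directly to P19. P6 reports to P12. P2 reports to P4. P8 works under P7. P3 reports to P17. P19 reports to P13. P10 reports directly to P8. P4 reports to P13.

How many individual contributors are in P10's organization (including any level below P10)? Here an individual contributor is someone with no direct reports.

The people in P10's organization with no one reporting to them are P18, P1, P5, P15, P2, P16. That is 6.

6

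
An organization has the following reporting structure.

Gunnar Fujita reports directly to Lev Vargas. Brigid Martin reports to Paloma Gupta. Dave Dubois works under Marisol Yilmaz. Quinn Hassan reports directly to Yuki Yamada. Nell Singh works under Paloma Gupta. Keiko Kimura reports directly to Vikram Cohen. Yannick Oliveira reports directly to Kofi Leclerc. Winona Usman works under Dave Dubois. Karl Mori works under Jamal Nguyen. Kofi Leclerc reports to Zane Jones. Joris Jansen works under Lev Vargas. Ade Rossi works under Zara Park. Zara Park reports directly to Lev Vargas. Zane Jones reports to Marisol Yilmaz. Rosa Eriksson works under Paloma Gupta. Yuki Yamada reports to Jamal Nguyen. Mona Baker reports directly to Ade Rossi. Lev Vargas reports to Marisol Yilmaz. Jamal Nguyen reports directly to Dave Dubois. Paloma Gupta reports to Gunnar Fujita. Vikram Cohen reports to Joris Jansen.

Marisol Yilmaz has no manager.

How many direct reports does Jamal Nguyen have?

Jamal Nguyen directly manages Karl Mori, Yuki Yamada. That is 2 direct reports.

2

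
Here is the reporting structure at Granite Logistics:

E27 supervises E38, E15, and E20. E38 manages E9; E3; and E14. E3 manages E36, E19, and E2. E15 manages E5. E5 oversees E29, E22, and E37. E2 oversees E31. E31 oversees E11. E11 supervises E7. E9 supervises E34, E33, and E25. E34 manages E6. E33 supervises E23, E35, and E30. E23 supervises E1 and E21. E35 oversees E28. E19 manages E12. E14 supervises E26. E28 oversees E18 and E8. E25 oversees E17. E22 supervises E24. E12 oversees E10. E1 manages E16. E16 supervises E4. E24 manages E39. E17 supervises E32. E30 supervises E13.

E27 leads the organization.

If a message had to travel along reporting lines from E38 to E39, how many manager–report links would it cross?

E38 is 1 level below E27, and E39 is 5 levels below E27 (their lowest common manager). The shortest path runs up from E38 to E27 and back down to E39: 1 + 5 = 6 links.

6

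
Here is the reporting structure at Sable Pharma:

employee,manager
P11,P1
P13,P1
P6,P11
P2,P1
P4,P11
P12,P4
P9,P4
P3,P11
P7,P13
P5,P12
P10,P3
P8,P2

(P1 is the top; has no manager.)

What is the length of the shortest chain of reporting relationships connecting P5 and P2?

5

P5 is 4 levels below P1, and P2 is 1 level below P1 (their lowest common manager). The shortest path runs up from P5 to P1 and back down to P2: 4 + 1 = 5 links.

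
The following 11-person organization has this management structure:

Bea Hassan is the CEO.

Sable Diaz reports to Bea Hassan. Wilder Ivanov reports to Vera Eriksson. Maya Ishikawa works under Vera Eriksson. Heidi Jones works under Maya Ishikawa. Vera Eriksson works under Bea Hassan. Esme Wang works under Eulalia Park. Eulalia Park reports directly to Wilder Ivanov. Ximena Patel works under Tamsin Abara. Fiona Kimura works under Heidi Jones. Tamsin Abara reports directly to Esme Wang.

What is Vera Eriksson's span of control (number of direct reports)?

2

Vera Eriksson directly manages Maya Ishikawa, Wilder Ivanov. That is 2 direct reports.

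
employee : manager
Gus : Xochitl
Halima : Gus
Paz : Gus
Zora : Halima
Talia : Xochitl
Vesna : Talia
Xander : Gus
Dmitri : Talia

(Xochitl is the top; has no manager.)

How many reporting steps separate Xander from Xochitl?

2

Chain from Xander up to Xochitl: Xander → Gus → Xochitl. That is 2 steps up, so Xander is 2 levels below Xochitl.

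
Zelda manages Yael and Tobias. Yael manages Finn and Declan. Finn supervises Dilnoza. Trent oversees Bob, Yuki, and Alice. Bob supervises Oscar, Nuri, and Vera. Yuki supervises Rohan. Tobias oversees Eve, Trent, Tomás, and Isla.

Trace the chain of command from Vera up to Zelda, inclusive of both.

Vera -> Bob -> Trent -> Tobias -> Zelda

Vera reports to Bob. Bob reports to Trent. Trent reports to Tobias. Tobias reports to Zelda. Zelda is at the top.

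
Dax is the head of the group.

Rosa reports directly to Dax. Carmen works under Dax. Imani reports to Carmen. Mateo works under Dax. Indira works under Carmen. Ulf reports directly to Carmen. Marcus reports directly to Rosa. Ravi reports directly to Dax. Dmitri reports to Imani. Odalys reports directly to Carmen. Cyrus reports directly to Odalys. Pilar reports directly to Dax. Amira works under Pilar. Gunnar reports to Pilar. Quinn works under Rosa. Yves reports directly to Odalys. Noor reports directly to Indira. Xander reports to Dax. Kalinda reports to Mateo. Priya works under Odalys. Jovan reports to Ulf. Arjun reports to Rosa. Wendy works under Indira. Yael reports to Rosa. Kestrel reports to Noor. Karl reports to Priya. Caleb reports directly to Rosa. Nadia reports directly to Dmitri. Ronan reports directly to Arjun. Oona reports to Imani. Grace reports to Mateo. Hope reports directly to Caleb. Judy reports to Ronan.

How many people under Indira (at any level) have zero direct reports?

The people in Indira's organization with no one reporting to them are Wendy, Kestrel. That is 2.

2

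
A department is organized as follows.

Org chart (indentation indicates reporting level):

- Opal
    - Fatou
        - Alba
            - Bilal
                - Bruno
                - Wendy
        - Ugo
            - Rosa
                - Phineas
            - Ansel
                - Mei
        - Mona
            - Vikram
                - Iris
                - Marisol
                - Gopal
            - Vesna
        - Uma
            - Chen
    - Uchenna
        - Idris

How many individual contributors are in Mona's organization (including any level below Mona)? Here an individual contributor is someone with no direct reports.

The people in Mona's organization with no one reporting to them are Vesna, Gopal, Marisol, Iris. That is 4.

4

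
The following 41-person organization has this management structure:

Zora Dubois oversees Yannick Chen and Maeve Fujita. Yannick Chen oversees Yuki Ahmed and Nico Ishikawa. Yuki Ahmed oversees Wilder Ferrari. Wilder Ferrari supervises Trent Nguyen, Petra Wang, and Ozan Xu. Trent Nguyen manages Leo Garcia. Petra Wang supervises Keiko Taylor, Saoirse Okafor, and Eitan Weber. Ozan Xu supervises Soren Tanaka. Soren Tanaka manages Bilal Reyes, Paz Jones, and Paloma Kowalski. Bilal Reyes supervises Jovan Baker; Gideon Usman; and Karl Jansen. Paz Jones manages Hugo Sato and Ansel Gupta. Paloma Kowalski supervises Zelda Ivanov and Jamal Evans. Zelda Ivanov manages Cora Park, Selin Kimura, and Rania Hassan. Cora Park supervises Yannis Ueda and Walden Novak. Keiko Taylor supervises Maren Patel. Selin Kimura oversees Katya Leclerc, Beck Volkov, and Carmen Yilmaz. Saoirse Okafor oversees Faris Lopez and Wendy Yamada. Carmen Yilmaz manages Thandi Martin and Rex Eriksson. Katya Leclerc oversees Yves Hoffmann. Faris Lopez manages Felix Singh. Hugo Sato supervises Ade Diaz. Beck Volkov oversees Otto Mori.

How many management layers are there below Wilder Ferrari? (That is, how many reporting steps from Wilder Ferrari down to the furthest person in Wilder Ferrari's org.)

The longest chain under Wilder Ferrari runs Wilder Ferrari → Ozan Xu → Soren Tanaka → Paloma Kowalski → Zelda Ivanov → Selin Kimura → Beck Volkov → Otto Mori, which is 7 levels below Wilder Ferrari.

7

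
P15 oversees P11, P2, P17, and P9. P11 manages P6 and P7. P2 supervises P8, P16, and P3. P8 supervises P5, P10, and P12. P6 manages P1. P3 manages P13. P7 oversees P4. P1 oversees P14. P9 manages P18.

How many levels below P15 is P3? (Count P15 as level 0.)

2

Chain from P3 up to P15: P3 → P2 → P15. That is 2 steps up, so P3 is 2 levels below P15.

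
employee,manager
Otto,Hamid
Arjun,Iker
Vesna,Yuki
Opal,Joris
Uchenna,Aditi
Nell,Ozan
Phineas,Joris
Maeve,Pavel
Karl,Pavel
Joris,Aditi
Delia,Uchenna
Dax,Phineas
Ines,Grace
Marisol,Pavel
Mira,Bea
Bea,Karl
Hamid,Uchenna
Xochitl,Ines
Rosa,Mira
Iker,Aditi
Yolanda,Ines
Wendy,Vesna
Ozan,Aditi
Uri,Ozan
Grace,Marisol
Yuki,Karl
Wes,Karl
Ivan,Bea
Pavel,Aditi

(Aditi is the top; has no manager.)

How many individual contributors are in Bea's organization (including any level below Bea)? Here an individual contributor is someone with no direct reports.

The people in Bea's organization with no one reporting to them are Ivan, Rosa. That is 2.

2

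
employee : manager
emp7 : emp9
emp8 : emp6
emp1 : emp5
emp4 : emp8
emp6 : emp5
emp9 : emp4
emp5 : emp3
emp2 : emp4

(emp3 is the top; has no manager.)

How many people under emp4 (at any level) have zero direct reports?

2

The people in emp4's organization with no one reporting to them are emp2, emp7. That is 2.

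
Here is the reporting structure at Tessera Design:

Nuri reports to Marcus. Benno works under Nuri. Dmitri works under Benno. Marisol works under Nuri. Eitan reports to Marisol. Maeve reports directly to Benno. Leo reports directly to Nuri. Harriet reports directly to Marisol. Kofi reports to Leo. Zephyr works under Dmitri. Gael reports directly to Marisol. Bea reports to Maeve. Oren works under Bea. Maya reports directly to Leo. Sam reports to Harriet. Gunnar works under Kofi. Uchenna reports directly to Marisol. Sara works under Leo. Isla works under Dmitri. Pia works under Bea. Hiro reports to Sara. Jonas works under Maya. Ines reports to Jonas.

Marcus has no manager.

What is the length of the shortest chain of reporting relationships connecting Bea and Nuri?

Bea is in Nuri's organization: the chain from Bea up to Nuri is Bea → Maeve → Benno → Nuri, which is 3 links.

3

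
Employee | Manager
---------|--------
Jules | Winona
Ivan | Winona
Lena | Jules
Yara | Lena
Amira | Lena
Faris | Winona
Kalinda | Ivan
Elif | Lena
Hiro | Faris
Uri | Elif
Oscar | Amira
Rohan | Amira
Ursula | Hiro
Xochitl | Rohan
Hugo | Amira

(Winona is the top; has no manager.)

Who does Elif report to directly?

Lena

Elif reports directly to Lena.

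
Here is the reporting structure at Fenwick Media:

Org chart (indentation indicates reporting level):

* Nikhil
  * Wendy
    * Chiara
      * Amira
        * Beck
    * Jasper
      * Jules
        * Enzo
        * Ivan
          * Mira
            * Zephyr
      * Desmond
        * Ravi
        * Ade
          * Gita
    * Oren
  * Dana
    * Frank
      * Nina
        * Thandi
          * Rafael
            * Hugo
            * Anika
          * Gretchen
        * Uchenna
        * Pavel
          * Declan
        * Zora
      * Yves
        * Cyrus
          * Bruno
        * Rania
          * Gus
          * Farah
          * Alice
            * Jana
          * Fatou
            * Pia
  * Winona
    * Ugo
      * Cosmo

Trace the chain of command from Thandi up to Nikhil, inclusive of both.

Thandi -> Nina -> Frank -> Dana -> Nikhil

Thandi reports to Nina. Nina reports to Frank. Frank reports to Dana. Dana reports to Nikhil. Nikhil is at the top.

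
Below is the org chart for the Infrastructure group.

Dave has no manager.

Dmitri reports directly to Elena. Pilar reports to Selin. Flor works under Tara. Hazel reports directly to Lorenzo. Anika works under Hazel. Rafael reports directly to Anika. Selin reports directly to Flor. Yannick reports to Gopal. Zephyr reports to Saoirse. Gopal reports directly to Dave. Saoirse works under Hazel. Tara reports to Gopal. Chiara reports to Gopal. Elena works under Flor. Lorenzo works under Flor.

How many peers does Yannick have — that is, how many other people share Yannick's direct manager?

Yannick reports to Gopal. Gopal's other direct reports are Tara, Chiara — 2 peers.

2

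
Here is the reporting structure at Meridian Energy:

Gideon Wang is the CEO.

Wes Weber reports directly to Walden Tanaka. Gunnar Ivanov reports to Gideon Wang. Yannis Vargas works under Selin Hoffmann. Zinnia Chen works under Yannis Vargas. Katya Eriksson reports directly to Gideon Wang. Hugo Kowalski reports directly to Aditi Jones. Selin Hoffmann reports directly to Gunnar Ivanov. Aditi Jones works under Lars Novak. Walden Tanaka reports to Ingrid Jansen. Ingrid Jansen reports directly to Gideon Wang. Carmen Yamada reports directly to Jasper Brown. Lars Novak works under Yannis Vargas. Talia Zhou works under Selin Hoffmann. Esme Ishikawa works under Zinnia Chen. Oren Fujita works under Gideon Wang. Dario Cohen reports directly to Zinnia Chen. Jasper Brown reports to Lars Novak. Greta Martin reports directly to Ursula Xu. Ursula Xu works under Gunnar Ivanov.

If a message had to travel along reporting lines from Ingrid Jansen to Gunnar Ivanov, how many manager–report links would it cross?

Ingrid Jansen is 1 level below Gideon Wang, and Gunnar Ivanov is 1 level below Gideon Wang (their lowest common manager). The shortest path runs up from Ingrid Jansen to Gideon Wang and back down to Gunnar Ivanov: 1 + 1 = 2 links.

2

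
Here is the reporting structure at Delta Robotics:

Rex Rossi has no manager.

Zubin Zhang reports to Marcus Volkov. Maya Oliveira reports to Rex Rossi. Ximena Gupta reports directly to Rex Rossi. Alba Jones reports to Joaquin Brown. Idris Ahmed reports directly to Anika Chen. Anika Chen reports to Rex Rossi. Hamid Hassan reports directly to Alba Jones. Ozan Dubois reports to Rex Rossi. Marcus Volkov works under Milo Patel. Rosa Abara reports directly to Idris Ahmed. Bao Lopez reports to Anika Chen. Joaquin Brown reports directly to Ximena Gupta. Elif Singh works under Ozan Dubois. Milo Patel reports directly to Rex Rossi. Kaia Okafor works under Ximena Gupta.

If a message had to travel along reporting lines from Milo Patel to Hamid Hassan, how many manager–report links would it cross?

5

Milo Patel is 1 level below Rex Rossi, and Hamid Hassan is 4 levels below Rex Rossi (their lowest common manager). The shortest path runs up from Milo Patel to Rex Rossi and back down to Hamid Hassan: 1 + 4 = 5 links.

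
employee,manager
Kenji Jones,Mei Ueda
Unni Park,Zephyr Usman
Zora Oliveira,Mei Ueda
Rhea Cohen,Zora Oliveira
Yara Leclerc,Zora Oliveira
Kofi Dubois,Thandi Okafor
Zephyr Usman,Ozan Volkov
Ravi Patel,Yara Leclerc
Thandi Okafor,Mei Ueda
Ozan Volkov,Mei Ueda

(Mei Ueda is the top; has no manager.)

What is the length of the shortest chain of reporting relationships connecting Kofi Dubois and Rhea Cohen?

Kofi Dubois is 2 levels below Mei Ueda, and Rhea Cohen is 2 levels below Mei Ueda (their lowest common manager). The shortest path runs up from Kofi Dubois to Mei Ueda and back down to Rhea Cohen: 2 + 2 = 4 links.

4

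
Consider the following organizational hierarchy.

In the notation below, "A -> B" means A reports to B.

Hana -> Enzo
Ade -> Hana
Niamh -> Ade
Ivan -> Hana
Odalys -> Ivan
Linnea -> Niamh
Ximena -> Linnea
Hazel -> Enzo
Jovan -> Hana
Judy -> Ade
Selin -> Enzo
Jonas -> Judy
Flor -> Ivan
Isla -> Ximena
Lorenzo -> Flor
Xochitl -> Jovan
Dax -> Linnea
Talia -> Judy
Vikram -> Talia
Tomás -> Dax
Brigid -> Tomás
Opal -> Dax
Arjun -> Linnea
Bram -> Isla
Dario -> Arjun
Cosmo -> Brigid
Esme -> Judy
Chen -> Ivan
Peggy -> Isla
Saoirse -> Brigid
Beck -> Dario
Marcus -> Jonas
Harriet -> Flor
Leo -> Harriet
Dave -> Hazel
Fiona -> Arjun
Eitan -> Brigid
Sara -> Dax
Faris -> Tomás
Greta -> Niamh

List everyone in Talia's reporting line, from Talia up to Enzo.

Talia -> Judy -> Ade -> Hana -> Enzo

Talia reports to Judy. Judy reports to Ade. Ade reports to Hana. Hana reports to Enzo. Enzo is at the top.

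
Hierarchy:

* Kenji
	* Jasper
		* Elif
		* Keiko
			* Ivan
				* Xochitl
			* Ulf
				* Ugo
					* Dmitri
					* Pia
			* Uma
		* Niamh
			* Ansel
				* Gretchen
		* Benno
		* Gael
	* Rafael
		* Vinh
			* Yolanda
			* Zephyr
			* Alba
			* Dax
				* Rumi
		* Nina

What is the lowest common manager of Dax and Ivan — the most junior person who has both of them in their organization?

Kenji

Dax's chain of managers is Vinh, Rafael, Kenji. Ivan's chain of managers is Keiko, Jasper, Kenji. The first manager that appears in both chains is Kenji.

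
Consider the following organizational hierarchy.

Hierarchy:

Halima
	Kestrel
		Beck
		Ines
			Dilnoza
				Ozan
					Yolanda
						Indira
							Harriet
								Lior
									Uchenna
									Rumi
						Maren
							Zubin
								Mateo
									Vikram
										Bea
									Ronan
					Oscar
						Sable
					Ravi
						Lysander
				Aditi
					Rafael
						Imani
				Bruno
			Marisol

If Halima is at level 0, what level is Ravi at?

Chain from Ravi up to Halima: Ravi → Ozan → Dilnoza → Ines → Kestrel → Halima. That is 5 steps up, so Ravi is 5 levels below Halima.

5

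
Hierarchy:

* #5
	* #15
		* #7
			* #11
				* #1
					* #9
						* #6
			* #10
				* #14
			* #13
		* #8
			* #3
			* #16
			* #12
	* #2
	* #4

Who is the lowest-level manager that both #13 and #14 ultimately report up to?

#7

#13's chain of managers is #7, #15, #5. #14's chain of managers is #10, #7, #15, #5. The first manager that appears in both chains is #7.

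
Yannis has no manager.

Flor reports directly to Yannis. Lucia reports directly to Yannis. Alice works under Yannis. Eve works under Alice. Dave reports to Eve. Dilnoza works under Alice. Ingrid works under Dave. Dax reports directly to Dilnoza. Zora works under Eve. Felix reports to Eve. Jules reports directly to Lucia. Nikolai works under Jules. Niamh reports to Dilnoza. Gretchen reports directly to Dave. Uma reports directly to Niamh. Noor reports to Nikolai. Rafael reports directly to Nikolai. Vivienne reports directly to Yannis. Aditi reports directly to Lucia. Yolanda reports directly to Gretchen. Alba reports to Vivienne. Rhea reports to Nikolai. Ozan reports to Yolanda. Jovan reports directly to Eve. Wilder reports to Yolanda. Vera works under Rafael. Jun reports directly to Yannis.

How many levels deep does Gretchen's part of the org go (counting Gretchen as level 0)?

The longest chain under Gretchen runs Gretchen → Yolanda → Wilder, which is 2 levels below Gretchen.

2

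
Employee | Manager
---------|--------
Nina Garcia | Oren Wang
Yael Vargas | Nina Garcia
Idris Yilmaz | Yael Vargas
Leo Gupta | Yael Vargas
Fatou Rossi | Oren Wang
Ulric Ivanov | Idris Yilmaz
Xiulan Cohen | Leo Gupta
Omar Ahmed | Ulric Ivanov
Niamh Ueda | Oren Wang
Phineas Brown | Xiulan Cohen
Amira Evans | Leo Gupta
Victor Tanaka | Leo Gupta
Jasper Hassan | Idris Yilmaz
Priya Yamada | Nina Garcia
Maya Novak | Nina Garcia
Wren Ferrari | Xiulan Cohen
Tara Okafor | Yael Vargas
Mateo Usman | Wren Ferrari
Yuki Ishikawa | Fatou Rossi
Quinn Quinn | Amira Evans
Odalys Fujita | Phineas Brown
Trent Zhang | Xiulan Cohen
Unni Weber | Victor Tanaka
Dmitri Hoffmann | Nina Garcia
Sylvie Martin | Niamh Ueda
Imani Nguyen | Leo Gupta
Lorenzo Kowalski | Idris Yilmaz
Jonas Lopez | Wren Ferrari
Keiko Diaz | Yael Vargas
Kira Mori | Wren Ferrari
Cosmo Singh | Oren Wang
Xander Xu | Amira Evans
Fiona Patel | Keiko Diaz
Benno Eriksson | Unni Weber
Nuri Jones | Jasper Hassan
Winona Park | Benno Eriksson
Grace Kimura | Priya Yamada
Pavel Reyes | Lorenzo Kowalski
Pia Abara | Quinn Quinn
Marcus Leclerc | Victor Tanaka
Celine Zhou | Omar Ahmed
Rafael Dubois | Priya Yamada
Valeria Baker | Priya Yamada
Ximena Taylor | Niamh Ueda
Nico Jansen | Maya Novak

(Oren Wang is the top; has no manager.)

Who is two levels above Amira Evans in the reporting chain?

Amira Evans reports to Leo Gupta, and Leo Gupta reports to Yael Vargas. So Amira Evans's skip-level manager is Yael Vargas.

Yael Vargas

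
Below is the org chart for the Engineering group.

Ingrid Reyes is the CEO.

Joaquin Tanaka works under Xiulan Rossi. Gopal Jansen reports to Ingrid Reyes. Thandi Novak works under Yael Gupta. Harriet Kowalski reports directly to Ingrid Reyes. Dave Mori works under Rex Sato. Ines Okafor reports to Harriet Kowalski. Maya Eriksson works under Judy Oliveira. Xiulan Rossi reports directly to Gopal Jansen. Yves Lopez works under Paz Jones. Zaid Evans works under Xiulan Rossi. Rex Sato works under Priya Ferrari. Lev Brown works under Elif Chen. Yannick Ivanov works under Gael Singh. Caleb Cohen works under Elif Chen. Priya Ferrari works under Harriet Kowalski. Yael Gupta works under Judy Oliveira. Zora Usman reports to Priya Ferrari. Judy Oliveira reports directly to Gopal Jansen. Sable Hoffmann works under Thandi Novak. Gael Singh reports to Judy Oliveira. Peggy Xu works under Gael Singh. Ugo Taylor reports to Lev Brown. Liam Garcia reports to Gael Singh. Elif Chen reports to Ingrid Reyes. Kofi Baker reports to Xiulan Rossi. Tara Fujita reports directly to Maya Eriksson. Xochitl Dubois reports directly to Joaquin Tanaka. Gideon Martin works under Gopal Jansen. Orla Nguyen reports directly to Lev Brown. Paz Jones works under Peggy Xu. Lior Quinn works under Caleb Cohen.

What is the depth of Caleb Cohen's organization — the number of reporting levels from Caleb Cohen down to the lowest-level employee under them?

The longest chain under Caleb Cohen runs Caleb Cohen → Lior Quinn, which is 1 level below Caleb Cohen.

1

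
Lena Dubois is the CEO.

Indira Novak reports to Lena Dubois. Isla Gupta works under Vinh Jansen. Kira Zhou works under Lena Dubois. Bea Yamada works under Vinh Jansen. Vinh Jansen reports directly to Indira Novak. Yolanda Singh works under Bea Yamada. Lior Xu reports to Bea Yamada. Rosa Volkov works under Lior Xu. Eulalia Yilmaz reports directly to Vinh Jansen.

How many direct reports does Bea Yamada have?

2

Bea Yamada directly manages Yolanda Singh, Lior Xu. That is 2 direct reports.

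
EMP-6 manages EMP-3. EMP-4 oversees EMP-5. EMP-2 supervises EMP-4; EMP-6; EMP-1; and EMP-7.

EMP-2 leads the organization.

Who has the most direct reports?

EMP-2

Direct-report counts: EMP-2 has 4; EMP-6 has 1; EMP-4 has 1. The largest is 4, held by EMP-2.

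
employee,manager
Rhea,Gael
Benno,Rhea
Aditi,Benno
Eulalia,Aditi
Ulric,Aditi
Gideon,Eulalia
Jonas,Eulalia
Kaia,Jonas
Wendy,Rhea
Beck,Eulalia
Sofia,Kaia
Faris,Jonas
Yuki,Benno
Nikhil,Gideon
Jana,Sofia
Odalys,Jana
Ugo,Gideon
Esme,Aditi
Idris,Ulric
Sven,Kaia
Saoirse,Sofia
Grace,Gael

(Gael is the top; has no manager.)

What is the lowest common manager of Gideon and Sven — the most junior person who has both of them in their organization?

Eulalia

Gideon's chain of managers is Eulalia, Aditi, Benno, Rhea, Gael. Sven's chain of managers is Kaia, Jonas, Eulalia, Aditi, Benno, Rhea, Gael. The first manager that appears in both chains is Eulalia.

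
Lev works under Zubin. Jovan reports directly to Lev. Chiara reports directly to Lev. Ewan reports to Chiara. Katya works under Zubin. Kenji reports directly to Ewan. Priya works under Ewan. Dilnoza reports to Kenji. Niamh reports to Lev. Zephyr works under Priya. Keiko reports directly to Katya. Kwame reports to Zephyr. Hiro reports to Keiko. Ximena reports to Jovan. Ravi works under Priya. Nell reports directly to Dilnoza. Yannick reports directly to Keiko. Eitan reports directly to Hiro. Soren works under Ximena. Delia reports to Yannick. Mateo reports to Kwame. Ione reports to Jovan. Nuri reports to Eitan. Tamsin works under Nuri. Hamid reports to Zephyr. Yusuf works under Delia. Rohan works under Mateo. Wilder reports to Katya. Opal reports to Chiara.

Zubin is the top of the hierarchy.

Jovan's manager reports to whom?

Zubin

Jovan reports to Lev, and Lev reports to Zubin. So Jovan's skip-level manager is Zubin.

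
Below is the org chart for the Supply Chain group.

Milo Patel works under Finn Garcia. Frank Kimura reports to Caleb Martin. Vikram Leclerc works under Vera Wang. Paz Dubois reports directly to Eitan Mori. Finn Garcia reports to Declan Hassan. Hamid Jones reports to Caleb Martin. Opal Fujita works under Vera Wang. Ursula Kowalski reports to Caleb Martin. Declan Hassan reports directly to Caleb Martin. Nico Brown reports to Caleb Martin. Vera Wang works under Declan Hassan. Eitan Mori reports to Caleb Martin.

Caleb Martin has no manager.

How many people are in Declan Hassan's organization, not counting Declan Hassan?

Declan Hassan directly manages Vera Wang, Finn Garcia. Under Vera Wang: Vikram Leclerc, Opal Fujita (2). Under Finn Garcia: Milo Patel (1). So Declan Hassan's organization is 2 direct reports plus everyone under them: 3 + 2 = 5.

5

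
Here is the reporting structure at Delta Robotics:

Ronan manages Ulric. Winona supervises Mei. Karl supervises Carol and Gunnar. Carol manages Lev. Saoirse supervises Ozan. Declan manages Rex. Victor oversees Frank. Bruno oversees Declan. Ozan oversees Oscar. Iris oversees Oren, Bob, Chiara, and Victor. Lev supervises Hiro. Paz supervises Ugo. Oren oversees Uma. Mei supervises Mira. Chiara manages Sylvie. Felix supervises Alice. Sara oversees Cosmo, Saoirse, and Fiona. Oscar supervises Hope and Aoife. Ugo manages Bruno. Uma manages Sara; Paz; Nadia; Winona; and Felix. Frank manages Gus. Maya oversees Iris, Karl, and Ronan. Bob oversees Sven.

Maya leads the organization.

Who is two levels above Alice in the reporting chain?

Uma

Alice reports to Felix, and Felix reports to Uma. So Alice's skip-level manager is Uma.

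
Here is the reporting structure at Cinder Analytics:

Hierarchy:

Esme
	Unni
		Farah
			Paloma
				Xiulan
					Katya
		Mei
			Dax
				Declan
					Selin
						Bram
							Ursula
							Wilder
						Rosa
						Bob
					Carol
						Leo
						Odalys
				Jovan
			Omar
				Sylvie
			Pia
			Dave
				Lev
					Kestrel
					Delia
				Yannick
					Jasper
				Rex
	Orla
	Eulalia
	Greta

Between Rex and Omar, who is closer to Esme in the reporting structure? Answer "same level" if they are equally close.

Omar

Rex is 4 levels below Esme; Omar is 3. Omar is higher.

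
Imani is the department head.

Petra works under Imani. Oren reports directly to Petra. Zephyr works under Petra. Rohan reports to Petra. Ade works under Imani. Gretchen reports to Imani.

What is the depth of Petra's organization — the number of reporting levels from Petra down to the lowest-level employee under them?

The longest chain under Petra runs Petra → Rohan, which is 1 level below Petra.

1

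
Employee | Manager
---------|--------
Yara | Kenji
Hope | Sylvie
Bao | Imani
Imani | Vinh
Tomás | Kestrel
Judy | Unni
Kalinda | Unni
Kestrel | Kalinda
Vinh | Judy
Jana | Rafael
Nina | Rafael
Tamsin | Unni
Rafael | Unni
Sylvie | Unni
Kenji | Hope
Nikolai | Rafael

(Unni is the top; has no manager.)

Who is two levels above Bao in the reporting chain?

Vinh

Bao reports to Imani, and Imani reports to Vinh. So Bao's skip-level manager is Vinh.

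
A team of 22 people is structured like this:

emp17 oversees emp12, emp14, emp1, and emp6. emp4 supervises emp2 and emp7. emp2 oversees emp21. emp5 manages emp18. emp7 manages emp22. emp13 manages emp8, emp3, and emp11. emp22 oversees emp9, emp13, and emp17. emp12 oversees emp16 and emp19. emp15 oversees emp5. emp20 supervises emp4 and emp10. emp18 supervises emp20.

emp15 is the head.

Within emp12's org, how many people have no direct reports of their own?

The people in emp12's organization with no one reporting to them are emp19, emp16. That is 2.

2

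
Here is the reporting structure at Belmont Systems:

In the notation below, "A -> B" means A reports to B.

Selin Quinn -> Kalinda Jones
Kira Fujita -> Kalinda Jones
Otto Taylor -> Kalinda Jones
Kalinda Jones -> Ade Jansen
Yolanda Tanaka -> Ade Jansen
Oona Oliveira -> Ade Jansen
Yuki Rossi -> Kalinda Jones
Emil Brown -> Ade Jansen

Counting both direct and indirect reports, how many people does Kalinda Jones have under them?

4

Kalinda Jones directly manages Selin Quinn, Yuki Rossi, Otto Taylor, Kira Fujita. Selin Quinn has no reports. Yuki Rossi has no reports. Otto Taylor has no reports. Kira Fujita has no reports. So Kalinda Jones's organization is 4 direct reports plus everyone under them: 1 + 1 + 1 + 1 = 4.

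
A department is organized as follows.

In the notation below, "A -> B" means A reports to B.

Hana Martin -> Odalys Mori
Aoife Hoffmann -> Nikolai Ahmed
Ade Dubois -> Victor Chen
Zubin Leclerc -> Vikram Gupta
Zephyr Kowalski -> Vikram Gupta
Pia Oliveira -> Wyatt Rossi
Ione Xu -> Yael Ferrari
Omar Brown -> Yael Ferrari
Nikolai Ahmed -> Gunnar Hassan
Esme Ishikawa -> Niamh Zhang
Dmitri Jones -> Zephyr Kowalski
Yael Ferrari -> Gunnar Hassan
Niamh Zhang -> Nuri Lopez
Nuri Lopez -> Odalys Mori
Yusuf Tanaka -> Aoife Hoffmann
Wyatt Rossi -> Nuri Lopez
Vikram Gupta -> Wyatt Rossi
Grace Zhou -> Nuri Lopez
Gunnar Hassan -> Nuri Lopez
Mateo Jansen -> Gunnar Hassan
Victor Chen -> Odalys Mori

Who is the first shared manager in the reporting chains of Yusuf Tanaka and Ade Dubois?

Odalys Mori

Yusuf Tanaka's chain of managers is Aoife Hoffmann, Nikolai Ahmed, Gunnar Hassan, Nuri Lopez, Odalys Mori. Ade Dubois's chain of managers is Victor Chen, Odalys Mori. The first manager that appears in both chains is Odalys Mori.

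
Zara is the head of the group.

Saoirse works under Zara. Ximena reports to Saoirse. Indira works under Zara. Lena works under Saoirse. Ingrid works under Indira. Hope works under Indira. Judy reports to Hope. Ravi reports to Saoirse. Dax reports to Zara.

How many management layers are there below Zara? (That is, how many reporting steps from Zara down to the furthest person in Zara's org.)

The longest chain under Zara runs Zara → Indira → Hope → Judy, which is 3 levels below Zara.

3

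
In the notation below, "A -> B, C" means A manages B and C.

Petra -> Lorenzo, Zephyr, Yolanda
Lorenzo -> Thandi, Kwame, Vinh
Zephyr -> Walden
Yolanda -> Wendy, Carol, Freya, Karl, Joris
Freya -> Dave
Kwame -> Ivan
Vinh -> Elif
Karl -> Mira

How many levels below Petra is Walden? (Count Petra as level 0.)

2

Chain from Walden up to Petra: Walden → Zephyr → Petra. That is 2 steps up, so Walden is 2 levels below Petra.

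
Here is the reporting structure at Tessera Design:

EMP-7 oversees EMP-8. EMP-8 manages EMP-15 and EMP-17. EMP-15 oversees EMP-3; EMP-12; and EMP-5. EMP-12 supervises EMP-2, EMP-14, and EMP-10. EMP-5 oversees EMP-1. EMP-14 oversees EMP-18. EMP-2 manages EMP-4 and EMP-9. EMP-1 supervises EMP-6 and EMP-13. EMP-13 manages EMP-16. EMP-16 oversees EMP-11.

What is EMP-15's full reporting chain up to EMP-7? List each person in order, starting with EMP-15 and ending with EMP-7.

EMP-15 -> EMP-8 -> EMP-7

EMP-15 reports to EMP-8. EMP-8 reports to EMP-7. EMP-7 is at the top.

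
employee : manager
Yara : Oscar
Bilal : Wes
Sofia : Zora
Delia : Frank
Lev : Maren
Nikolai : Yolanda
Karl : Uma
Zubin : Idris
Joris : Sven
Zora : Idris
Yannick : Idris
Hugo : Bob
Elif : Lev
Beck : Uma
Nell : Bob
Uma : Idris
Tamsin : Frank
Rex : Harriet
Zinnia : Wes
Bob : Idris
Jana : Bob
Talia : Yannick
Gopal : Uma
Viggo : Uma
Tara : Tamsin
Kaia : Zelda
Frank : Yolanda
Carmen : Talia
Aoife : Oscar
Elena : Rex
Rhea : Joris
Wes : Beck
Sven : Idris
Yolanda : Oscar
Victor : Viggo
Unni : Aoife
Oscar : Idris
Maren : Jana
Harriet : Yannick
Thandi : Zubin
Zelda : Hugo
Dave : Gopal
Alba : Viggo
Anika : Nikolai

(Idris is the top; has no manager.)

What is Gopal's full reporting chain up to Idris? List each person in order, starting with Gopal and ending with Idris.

Gopal -> Uma -> Idris

Gopal reports to Uma. Uma reports to Idris. Idris is at the top.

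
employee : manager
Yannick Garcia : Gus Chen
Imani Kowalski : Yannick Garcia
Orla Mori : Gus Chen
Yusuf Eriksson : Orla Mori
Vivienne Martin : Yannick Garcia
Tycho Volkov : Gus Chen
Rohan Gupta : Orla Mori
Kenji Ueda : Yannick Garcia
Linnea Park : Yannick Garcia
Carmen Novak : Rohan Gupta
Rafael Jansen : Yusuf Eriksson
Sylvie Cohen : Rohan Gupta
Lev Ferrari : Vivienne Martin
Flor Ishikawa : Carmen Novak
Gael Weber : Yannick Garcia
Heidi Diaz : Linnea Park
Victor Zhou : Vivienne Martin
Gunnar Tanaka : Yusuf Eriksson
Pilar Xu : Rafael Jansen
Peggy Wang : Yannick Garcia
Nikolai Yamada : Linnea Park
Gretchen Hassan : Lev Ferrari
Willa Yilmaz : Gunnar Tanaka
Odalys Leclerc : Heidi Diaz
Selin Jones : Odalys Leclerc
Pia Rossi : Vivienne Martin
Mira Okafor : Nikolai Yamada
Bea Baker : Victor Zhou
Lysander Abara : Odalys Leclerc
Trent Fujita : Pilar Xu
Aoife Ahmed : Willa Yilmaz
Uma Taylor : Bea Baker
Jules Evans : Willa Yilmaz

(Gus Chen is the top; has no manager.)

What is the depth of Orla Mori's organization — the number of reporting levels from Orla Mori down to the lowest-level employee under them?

4

The longest chain under Orla Mori runs Orla Mori → Yusuf Eriksson → Gunnar Tanaka → Willa Yilmaz → Jules Evans, which is 4 levels below Orla Mori.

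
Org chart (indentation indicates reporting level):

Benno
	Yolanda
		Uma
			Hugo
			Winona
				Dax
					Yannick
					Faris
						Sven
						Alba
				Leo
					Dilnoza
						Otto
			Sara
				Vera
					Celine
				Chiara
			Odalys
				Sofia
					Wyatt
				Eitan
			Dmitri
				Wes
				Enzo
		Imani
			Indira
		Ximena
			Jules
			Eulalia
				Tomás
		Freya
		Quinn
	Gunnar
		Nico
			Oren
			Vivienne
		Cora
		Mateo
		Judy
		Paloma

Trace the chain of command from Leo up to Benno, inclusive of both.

Leo -> Winona -> Uma -> Yolanda -> Benno

Leo reports to Winona. Winona reports to Uma. Uma reports to Yolanda. Yolanda reports to Benno. Benno is at the top.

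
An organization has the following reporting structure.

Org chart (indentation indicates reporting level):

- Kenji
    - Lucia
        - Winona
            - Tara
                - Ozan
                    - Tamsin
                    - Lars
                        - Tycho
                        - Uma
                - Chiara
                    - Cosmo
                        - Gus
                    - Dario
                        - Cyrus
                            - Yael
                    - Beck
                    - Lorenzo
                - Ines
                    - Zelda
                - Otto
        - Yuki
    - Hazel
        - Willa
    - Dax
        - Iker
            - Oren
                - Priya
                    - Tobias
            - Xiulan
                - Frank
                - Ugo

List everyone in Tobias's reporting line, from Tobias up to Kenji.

Tobias -> Priya -> Oren -> Iker -> Dax -> Kenji

Tobias reports to Priya. Priya reports to Oren. Oren reports to Iker. Iker reports to Dax. Dax reports to Kenji. Kenji is at the top.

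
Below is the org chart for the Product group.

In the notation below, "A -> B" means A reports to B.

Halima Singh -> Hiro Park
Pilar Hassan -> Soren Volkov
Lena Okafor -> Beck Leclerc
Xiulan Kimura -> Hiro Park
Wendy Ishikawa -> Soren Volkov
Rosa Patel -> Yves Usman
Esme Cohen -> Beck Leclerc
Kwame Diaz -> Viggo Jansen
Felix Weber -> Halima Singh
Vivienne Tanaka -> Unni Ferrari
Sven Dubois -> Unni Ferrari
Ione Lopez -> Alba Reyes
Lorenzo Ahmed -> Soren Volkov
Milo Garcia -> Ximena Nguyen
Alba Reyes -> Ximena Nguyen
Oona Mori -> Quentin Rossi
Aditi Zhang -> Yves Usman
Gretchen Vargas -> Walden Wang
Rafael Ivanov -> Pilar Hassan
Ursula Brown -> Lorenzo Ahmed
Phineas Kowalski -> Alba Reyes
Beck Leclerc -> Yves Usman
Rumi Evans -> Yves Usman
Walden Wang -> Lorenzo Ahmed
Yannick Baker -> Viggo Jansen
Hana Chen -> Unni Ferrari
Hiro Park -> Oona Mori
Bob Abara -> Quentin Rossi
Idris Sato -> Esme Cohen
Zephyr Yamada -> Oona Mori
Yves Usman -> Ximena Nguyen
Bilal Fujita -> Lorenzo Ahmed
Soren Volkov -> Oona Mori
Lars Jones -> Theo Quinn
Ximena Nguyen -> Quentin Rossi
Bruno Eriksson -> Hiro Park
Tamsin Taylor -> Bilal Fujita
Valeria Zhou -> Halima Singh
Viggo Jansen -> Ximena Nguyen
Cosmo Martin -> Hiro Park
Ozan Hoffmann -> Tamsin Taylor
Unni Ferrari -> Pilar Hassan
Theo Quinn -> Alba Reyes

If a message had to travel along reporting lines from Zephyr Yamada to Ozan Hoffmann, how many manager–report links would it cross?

Zephyr Yamada is 1 level below Oona Mori, and Ozan Hoffmann is 5 levels below Oona Mori (their lowest common manager). The shortest path runs up from Zephyr Yamada to Oona Mori and back down to Ozan Hoffmann: 1 + 5 = 6 links.

6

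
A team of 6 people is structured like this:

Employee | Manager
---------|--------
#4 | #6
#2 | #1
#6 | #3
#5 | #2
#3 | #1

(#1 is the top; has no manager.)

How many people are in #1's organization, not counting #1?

#1 directly manages #3, #2. Under #3: #6, #4 (2). Under #2: #5 (1). So #1's organization is 2 direct reports plus everyone under them: 3 + 2 = 5.

5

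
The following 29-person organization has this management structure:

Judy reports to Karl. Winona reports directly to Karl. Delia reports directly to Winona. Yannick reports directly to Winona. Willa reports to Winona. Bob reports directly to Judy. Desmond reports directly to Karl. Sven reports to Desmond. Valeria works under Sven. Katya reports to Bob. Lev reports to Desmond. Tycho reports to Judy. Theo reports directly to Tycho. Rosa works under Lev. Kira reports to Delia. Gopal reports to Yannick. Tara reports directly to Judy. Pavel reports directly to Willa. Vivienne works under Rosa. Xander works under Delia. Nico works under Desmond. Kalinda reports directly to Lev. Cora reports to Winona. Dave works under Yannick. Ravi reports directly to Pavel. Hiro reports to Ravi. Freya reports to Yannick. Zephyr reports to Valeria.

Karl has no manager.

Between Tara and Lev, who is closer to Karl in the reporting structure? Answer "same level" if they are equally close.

Both Tara and Lev are 2 levels below Karl.

same level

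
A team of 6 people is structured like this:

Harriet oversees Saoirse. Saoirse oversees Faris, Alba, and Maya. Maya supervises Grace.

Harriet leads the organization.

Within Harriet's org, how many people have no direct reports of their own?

3

The people in Harriet's organization with no one reporting to them are Faris, Grace, Alba. That is 3.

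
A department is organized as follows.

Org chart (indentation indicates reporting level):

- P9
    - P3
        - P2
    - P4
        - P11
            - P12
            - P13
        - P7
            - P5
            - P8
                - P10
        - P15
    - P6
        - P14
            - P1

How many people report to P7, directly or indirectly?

3

P7 directly manages P5, P8. P5 has no reports. Under P8: P10 (1). So P7's organization is 2 direct reports plus everyone under them: 1 + 2 = 3.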